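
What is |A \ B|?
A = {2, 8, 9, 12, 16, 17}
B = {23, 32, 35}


Set A = {2, 8, 9, 12, 16, 17}
Set B = {23, 32, 35}
A \ B = {2, 8, 9, 12, 16, 17}
|A \ B| = 6

6


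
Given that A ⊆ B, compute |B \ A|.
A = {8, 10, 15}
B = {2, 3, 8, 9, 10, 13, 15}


Set A = {8, 10, 15}, |A| = 3
Set B = {2, 3, 8, 9, 10, 13, 15}, |B| = 7
Since A ⊆ B: B \ A = {2, 3, 9, 13}
|B| - |A| = 7 - 3 = 4

4


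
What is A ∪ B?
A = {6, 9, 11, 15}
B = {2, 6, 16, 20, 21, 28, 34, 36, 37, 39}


Set A = {6, 9, 11, 15}
Set B = {2, 6, 16, 20, 21, 28, 34, 36, 37, 39}
A ∪ B includes all elements in either set.
Elements from A: {6, 9, 11, 15}
Elements from B not already included: {2, 16, 20, 21, 28, 34, 36, 37, 39}
A ∪ B = {2, 6, 9, 11, 15, 16, 20, 21, 28, 34, 36, 37, 39}

{2, 6, 9, 11, 15, 16, 20, 21, 28, 34, 36, 37, 39}


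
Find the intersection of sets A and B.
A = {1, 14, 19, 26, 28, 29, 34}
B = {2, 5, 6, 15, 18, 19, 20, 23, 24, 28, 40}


Set A = {1, 14, 19, 26, 28, 29, 34}
Set B = {2, 5, 6, 15, 18, 19, 20, 23, 24, 28, 40}
A ∩ B includes only elements in both sets.
Check each element of A against B:
1 ✗, 14 ✗, 19 ✓, 26 ✗, 28 ✓, 29 ✗, 34 ✗
A ∩ B = {19, 28}

{19, 28}


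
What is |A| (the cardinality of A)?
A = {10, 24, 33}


Set A = {10, 24, 33}
Listing elements: 10, 24, 33
Counting: 3 elements
|A| = 3

3


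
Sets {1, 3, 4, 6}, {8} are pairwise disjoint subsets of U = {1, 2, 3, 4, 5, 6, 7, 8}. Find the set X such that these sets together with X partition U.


U = {1, 2, 3, 4, 5, 6, 7, 8}
Shown blocks: {1, 3, 4, 6}, {8}
A partition's blocks are pairwise disjoint and cover U, so the missing block = U \ (union of shown blocks).
Union of shown blocks: {1, 3, 4, 6, 8}
Missing block = U \ (union) = {2, 5, 7}

{2, 5, 7}


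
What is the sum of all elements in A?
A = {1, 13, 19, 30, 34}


Set A = {1, 13, 19, 30, 34}
Sum = 1 + 13 + 19 + 30 + 34 = 97

97


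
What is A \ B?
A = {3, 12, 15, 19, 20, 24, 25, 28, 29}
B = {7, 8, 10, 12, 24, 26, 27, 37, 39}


Set A = {3, 12, 15, 19, 20, 24, 25, 28, 29}
Set B = {7, 8, 10, 12, 24, 26, 27, 37, 39}
A \ B includes elements in A that are not in B.
Check each element of A:
3 (not in B, keep), 12 (in B, remove), 15 (not in B, keep), 19 (not in B, keep), 20 (not in B, keep), 24 (in B, remove), 25 (not in B, keep), 28 (not in B, keep), 29 (not in B, keep)
A \ B = {3, 15, 19, 20, 25, 28, 29}

{3, 15, 19, 20, 25, 28, 29}


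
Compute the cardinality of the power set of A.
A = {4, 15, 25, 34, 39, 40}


Set A = {4, 15, 25, 34, 39, 40}
|A| = 6
The power set P(A) contains all subsets of A.
|P(A)| = 2^|A| = 2^6 = 64

64


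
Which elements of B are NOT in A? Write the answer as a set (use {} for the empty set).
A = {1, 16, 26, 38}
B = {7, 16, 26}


Set A = {1, 16, 26, 38}
Set B = {7, 16, 26}
Check each element of B against A:
7 ∉ A (include), 16 ∈ A, 26 ∈ A
Elements of B not in A: {7}

{7}


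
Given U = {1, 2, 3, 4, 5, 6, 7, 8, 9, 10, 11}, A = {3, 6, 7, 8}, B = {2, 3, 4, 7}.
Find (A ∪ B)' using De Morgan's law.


U = {1, 2, 3, 4, 5, 6, 7, 8, 9, 10, 11}
A = {3, 6, 7, 8}, B = {2, 3, 4, 7}
A ∪ B = {2, 3, 4, 6, 7, 8}
(A ∪ B)' = U \ (A ∪ B) = {1, 5, 9, 10, 11}
Verification via A' ∩ B': A' = {1, 2, 4, 5, 9, 10, 11}, B' = {1, 5, 6, 8, 9, 10, 11}
A' ∩ B' = {1, 5, 9, 10, 11} ✓

{1, 5, 9, 10, 11}


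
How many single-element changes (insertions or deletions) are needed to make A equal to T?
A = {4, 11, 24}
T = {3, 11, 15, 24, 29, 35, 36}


Set A = {4, 11, 24}
Set T = {3, 11, 15, 24, 29, 35, 36}
Elements to remove from A (in A, not in T): {4} → 1 removals
Elements to add to A (in T, not in A): {3, 15, 29, 35, 36} → 5 additions
Total edits = 1 + 5 = 6

6


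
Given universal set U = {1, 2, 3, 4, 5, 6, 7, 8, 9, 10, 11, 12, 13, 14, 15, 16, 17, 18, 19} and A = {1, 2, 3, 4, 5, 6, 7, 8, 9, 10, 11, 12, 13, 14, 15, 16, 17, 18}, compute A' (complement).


Universal set U = {1, 2, 3, 4, 5, 6, 7, 8, 9, 10, 11, 12, 13, 14, 15, 16, 17, 18, 19}
Set A = {1, 2, 3, 4, 5, 6, 7, 8, 9, 10, 11, 12, 13, 14, 15, 16, 17, 18}
A' = U \ A = elements in U but not in A
Checking each element of U:
1 (in A, exclude), 2 (in A, exclude), 3 (in A, exclude), 4 (in A, exclude), 5 (in A, exclude), 6 (in A, exclude), 7 (in A, exclude), 8 (in A, exclude), 9 (in A, exclude), 10 (in A, exclude), 11 (in A, exclude), 12 (in A, exclude), 13 (in A, exclude), 14 (in A, exclude), 15 (in A, exclude), 16 (in A, exclude), 17 (in A, exclude), 18 (in A, exclude), 19 (not in A, include)
A' = {19}

{19}


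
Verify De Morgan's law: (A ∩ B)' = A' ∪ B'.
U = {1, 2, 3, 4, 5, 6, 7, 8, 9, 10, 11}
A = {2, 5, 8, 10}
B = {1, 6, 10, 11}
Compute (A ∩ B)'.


U = {1, 2, 3, 4, 5, 6, 7, 8, 9, 10, 11}
A = {2, 5, 8, 10}, B = {1, 6, 10, 11}
A ∩ B = {10}
(A ∩ B)' = U \ (A ∩ B) = {1, 2, 3, 4, 5, 6, 7, 8, 9, 11}
Verification via A' ∪ B': A' = {1, 3, 4, 6, 7, 9, 11}, B' = {2, 3, 4, 5, 7, 8, 9}
A' ∪ B' = {1, 2, 3, 4, 5, 6, 7, 8, 9, 11} ✓

{1, 2, 3, 4, 5, 6, 7, 8, 9, 11}


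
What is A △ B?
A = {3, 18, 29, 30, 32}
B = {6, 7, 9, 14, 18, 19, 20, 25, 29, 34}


Set A = {3, 18, 29, 30, 32}
Set B = {6, 7, 9, 14, 18, 19, 20, 25, 29, 34}
A △ B = (A \ B) ∪ (B \ A)
Elements in A but not B: {3, 30, 32}
Elements in B but not A: {6, 7, 9, 14, 19, 20, 25, 34}
A △ B = {3, 6, 7, 9, 14, 19, 20, 25, 30, 32, 34}

{3, 6, 7, 9, 14, 19, 20, 25, 30, 32, 34}


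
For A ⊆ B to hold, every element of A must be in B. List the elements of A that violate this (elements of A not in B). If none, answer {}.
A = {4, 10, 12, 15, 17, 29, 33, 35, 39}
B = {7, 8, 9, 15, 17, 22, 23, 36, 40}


Set A = {4, 10, 12, 15, 17, 29, 33, 35, 39}
Set B = {7, 8, 9, 15, 17, 22, 23, 36, 40}
Check each element of A against B:
4 ∉ B (include), 10 ∉ B (include), 12 ∉ B (include), 15 ∈ B, 17 ∈ B, 29 ∉ B (include), 33 ∉ B (include), 35 ∉ B (include), 39 ∉ B (include)
Elements of A not in B: {4, 10, 12, 29, 33, 35, 39}

{4, 10, 12, 29, 33, 35, 39}


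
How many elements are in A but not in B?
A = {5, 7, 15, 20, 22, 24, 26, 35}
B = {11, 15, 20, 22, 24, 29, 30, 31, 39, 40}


Set A = {5, 7, 15, 20, 22, 24, 26, 35}
Set B = {11, 15, 20, 22, 24, 29, 30, 31, 39, 40}
A \ B = {5, 7, 26, 35}
|A \ B| = 4

4


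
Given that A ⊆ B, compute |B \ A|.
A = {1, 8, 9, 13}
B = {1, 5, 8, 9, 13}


Set A = {1, 8, 9, 13}, |A| = 4
Set B = {1, 5, 8, 9, 13}, |B| = 5
Since A ⊆ B: B \ A = {5}
|B| - |A| = 5 - 4 = 1

1


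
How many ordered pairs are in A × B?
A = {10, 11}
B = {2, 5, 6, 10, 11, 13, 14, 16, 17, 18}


Set A = {10, 11} has 2 elements.
Set B = {2, 5, 6, 10, 11, 13, 14, 16, 17, 18} has 10 elements.
|A × B| = |A| × |B| = 2 × 10 = 20

20


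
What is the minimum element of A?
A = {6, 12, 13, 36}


Set A = {6, 12, 13, 36}
Elements in ascending order: 6, 12, 13, 36
The smallest element is 6.

6


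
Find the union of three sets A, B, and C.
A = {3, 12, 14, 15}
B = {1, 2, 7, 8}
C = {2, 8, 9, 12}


Set A = {3, 12, 14, 15}
Set B = {1, 2, 7, 8}
Set C = {2, 8, 9, 12}
First, A ∪ B = {1, 2, 3, 7, 8, 12, 14, 15}
Then, (A ∪ B) ∪ C = {1, 2, 3, 7, 8, 9, 12, 14, 15}

{1, 2, 3, 7, 8, 9, 12, 14, 15}


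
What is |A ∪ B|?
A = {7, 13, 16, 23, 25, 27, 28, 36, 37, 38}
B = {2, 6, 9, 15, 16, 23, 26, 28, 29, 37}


Set A = {7, 13, 16, 23, 25, 27, 28, 36, 37, 38}, |A| = 10
Set B = {2, 6, 9, 15, 16, 23, 26, 28, 29, 37}, |B| = 10
A ∩ B = {16, 23, 28, 37}, |A ∩ B| = 4
|A ∪ B| = |A| + |B| - |A ∩ B| = 10 + 10 - 4 = 16

16


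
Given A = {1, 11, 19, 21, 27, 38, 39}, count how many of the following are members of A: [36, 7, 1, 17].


Set A = {1, 11, 19, 21, 27, 38, 39}
Candidates: [36, 7, 1, 17]
Check each candidate:
36 ∉ A, 7 ∉ A, 1 ∈ A, 17 ∉ A
Count of candidates in A: 1

1


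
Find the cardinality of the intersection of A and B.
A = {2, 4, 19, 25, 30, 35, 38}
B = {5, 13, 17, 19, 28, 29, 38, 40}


Set A = {2, 4, 19, 25, 30, 35, 38}
Set B = {5, 13, 17, 19, 28, 29, 38, 40}
A ∩ B = {19, 38}
|A ∩ B| = 2

2


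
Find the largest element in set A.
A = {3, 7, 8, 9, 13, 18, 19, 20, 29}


Set A = {3, 7, 8, 9, 13, 18, 19, 20, 29}
Elements in ascending order: 3, 7, 8, 9, 13, 18, 19, 20, 29
The largest element is 29.

29


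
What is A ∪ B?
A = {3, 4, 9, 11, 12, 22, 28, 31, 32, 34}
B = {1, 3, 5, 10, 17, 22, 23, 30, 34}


Set A = {3, 4, 9, 11, 12, 22, 28, 31, 32, 34}
Set B = {1, 3, 5, 10, 17, 22, 23, 30, 34}
A ∪ B includes all elements in either set.
Elements from A: {3, 4, 9, 11, 12, 22, 28, 31, 32, 34}
Elements from B not already included: {1, 5, 10, 17, 23, 30}
A ∪ B = {1, 3, 4, 5, 9, 10, 11, 12, 17, 22, 23, 28, 30, 31, 32, 34}

{1, 3, 4, 5, 9, 10, 11, 12, 17, 22, 23, 28, 30, 31, 32, 34}


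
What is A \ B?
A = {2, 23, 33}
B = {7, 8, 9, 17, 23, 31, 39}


Set A = {2, 23, 33}
Set B = {7, 8, 9, 17, 23, 31, 39}
A \ B includes elements in A that are not in B.
Check each element of A:
2 (not in B, keep), 23 (in B, remove), 33 (not in B, keep)
A \ B = {2, 33}

{2, 33}


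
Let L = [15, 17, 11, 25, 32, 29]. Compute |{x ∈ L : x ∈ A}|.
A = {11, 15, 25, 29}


Set A = {11, 15, 25, 29}
Candidates: [15, 17, 11, 25, 32, 29]
Check each candidate:
15 ∈ A, 17 ∉ A, 11 ∈ A, 25 ∈ A, 32 ∉ A, 29 ∈ A
Count of candidates in A: 4

4


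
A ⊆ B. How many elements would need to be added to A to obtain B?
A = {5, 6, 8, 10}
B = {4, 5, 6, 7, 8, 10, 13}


Set A = {5, 6, 8, 10}, |A| = 4
Set B = {4, 5, 6, 7, 8, 10, 13}, |B| = 7
Since A ⊆ B: B \ A = {4, 7, 13}
|B| - |A| = 7 - 4 = 3

3


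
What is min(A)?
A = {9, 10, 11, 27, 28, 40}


Set A = {9, 10, 11, 27, 28, 40}
Elements in ascending order: 9, 10, 11, 27, 28, 40
The smallest element is 9.

9


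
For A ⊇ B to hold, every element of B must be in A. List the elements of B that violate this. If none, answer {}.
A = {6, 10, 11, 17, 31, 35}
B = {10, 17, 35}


Set A = {6, 10, 11, 17, 31, 35}
Set B = {10, 17, 35}
Check each element of B against A:
10 ∈ A, 17 ∈ A, 35 ∈ A
Elements of B not in A: {}

{}


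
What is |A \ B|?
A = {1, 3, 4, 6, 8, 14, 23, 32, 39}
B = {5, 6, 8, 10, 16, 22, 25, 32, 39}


Set A = {1, 3, 4, 6, 8, 14, 23, 32, 39}
Set B = {5, 6, 8, 10, 16, 22, 25, 32, 39}
A \ B = {1, 3, 4, 14, 23}
|A \ B| = 5

5


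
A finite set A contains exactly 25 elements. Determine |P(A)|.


The set has 25 elements.
The power set contains all possible subsets.
|P(A)| = 2^|A| = 2^25 = 33554432

33554432


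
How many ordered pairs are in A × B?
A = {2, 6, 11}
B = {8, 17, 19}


Set A = {2, 6, 11} has 3 elements.
Set B = {8, 17, 19} has 3 elements.
|A × B| = |A| × |B| = 3 × 3 = 9

9


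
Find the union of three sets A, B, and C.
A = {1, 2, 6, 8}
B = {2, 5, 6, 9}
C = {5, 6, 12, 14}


Set A = {1, 2, 6, 8}
Set B = {2, 5, 6, 9}
Set C = {5, 6, 12, 14}
First, A ∪ B = {1, 2, 5, 6, 8, 9}
Then, (A ∪ B) ∪ C = {1, 2, 5, 6, 8, 9, 12, 14}

{1, 2, 5, 6, 8, 9, 12, 14}


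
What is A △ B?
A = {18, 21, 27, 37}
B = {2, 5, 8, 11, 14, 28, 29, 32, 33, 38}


Set A = {18, 21, 27, 37}
Set B = {2, 5, 8, 11, 14, 28, 29, 32, 33, 38}
A △ B = (A \ B) ∪ (B \ A)
Elements in A but not B: {18, 21, 27, 37}
Elements in B but not A: {2, 5, 8, 11, 14, 28, 29, 32, 33, 38}
A △ B = {2, 5, 8, 11, 14, 18, 21, 27, 28, 29, 32, 33, 37, 38}

{2, 5, 8, 11, 14, 18, 21, 27, 28, 29, 32, 33, 37, 38}


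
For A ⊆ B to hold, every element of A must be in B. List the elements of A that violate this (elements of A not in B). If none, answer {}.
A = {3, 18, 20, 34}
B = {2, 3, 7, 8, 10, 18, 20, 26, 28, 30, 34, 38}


Set A = {3, 18, 20, 34}
Set B = {2, 3, 7, 8, 10, 18, 20, 26, 28, 30, 34, 38}
Check each element of A against B:
3 ∈ B, 18 ∈ B, 20 ∈ B, 34 ∈ B
Elements of A not in B: {}

{}


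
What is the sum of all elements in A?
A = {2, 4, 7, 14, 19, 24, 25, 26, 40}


Set A = {2, 4, 7, 14, 19, 24, 25, 26, 40}
Sum = 2 + 4 + 7 + 14 + 19 + 24 + 25 + 26 + 40 = 161

161


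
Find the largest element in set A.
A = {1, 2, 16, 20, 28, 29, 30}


Set A = {1, 2, 16, 20, 28, 29, 30}
Elements in ascending order: 1, 2, 16, 20, 28, 29, 30
The largest element is 30.

30


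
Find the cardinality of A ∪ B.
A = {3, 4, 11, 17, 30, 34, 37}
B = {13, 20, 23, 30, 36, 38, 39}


Set A = {3, 4, 11, 17, 30, 34, 37}, |A| = 7
Set B = {13, 20, 23, 30, 36, 38, 39}, |B| = 7
A ∩ B = {30}, |A ∩ B| = 1
|A ∪ B| = |A| + |B| - |A ∩ B| = 7 + 7 - 1 = 13

13


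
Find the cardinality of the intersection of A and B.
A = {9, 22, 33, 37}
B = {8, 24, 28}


Set A = {9, 22, 33, 37}
Set B = {8, 24, 28}
A ∩ B = {}
|A ∩ B| = 0

0


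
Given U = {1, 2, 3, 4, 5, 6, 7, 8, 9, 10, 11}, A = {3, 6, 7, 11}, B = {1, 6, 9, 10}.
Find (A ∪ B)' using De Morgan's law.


U = {1, 2, 3, 4, 5, 6, 7, 8, 9, 10, 11}
A = {3, 6, 7, 11}, B = {1, 6, 9, 10}
A ∪ B = {1, 3, 6, 7, 9, 10, 11}
(A ∪ B)' = U \ (A ∪ B) = {2, 4, 5, 8}
Verification via A' ∩ B': A' = {1, 2, 4, 5, 8, 9, 10}, B' = {2, 3, 4, 5, 7, 8, 11}
A' ∩ B' = {2, 4, 5, 8} ✓

{2, 4, 5, 8}


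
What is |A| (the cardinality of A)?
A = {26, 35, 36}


Set A = {26, 35, 36}
Listing elements: 26, 35, 36
Counting: 3 elements
|A| = 3

3


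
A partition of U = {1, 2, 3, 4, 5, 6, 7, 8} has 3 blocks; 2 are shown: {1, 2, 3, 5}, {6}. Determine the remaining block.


U = {1, 2, 3, 4, 5, 6, 7, 8}
Shown blocks: {1, 2, 3, 5}, {6}
A partition's blocks are pairwise disjoint and cover U, so the missing block = U \ (union of shown blocks).
Union of shown blocks: {1, 2, 3, 5, 6}
Missing block = U \ (union) = {4, 7, 8}

{4, 7, 8}


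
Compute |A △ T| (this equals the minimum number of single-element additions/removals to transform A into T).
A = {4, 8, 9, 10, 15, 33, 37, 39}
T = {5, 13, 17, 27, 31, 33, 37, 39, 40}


Set A = {4, 8, 9, 10, 15, 33, 37, 39}
Set T = {5, 13, 17, 27, 31, 33, 37, 39, 40}
Elements to remove from A (in A, not in T): {4, 8, 9, 10, 15} → 5 removals
Elements to add to A (in T, not in A): {5, 13, 17, 27, 31, 40} → 6 additions
Total edits = 5 + 6 = 11

11


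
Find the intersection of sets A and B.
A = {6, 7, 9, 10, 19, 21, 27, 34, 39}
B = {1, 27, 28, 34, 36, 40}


Set A = {6, 7, 9, 10, 19, 21, 27, 34, 39}
Set B = {1, 27, 28, 34, 36, 40}
A ∩ B includes only elements in both sets.
Check each element of A against B:
6 ✗, 7 ✗, 9 ✗, 10 ✗, 19 ✗, 21 ✗, 27 ✓, 34 ✓, 39 ✗
A ∩ B = {27, 34}

{27, 34}


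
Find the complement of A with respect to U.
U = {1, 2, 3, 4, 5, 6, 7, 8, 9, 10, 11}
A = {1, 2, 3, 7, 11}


Universal set U = {1, 2, 3, 4, 5, 6, 7, 8, 9, 10, 11}
Set A = {1, 2, 3, 7, 11}
A' = U \ A = elements in U but not in A
Checking each element of U:
1 (in A, exclude), 2 (in A, exclude), 3 (in A, exclude), 4 (not in A, include), 5 (not in A, include), 6 (not in A, include), 7 (in A, exclude), 8 (not in A, include), 9 (not in A, include), 10 (not in A, include), 11 (in A, exclude)
A' = {4, 5, 6, 8, 9, 10}

{4, 5, 6, 8, 9, 10}


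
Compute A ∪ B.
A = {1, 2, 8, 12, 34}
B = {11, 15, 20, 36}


Set A = {1, 2, 8, 12, 34}
Set B = {11, 15, 20, 36}
A ∪ B includes all elements in either set.
Elements from A: {1, 2, 8, 12, 34}
Elements from B not already included: {11, 15, 20, 36}
A ∪ B = {1, 2, 8, 11, 12, 15, 20, 34, 36}

{1, 2, 8, 11, 12, 15, 20, 34, 36}


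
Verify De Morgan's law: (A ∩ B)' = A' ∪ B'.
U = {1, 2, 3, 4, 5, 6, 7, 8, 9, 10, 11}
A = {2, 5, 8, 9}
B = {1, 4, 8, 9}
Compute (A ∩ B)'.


U = {1, 2, 3, 4, 5, 6, 7, 8, 9, 10, 11}
A = {2, 5, 8, 9}, B = {1, 4, 8, 9}
A ∩ B = {8, 9}
(A ∩ B)' = U \ (A ∩ B) = {1, 2, 3, 4, 5, 6, 7, 10, 11}
Verification via A' ∪ B': A' = {1, 3, 4, 6, 7, 10, 11}, B' = {2, 3, 5, 6, 7, 10, 11}
A' ∪ B' = {1, 2, 3, 4, 5, 6, 7, 10, 11} ✓

{1, 2, 3, 4, 5, 6, 7, 10, 11}


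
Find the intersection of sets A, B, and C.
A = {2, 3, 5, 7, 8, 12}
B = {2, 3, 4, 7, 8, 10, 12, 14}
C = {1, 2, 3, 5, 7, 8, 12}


Set A = {2, 3, 5, 7, 8, 12}
Set B = {2, 3, 4, 7, 8, 10, 12, 14}
Set C = {1, 2, 3, 5, 7, 8, 12}
First, A ∩ B = {2, 3, 7, 8, 12}
Then, (A ∩ B) ∩ C = {2, 3, 7, 8, 12}

{2, 3, 7, 8, 12}


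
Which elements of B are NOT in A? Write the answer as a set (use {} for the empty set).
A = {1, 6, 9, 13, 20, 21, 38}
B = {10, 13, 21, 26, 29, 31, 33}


Set A = {1, 6, 9, 13, 20, 21, 38}
Set B = {10, 13, 21, 26, 29, 31, 33}
Check each element of B against A:
10 ∉ A (include), 13 ∈ A, 21 ∈ A, 26 ∉ A (include), 29 ∉ A (include), 31 ∉ A (include), 33 ∉ A (include)
Elements of B not in A: {10, 26, 29, 31, 33}

{10, 26, 29, 31, 33}


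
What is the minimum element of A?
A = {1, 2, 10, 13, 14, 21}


Set A = {1, 2, 10, 13, 14, 21}
Elements in ascending order: 1, 2, 10, 13, 14, 21
The smallest element is 1.

1


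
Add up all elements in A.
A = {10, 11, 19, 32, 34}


Set A = {10, 11, 19, 32, 34}
Sum = 10 + 11 + 19 + 32 + 34 = 106

106


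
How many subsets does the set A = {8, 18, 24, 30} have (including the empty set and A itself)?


Set A = {8, 18, 24, 30}
|A| = 4
The power set P(A) contains all subsets of A.
|P(A)| = 2^|A| = 2^4 = 16

16


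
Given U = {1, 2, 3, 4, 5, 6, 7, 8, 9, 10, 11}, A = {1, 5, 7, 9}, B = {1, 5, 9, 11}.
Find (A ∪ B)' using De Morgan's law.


U = {1, 2, 3, 4, 5, 6, 7, 8, 9, 10, 11}
A = {1, 5, 7, 9}, B = {1, 5, 9, 11}
A ∪ B = {1, 5, 7, 9, 11}
(A ∪ B)' = U \ (A ∪ B) = {2, 3, 4, 6, 8, 10}
Verification via A' ∩ B': A' = {2, 3, 4, 6, 8, 10, 11}, B' = {2, 3, 4, 6, 7, 8, 10}
A' ∩ B' = {2, 3, 4, 6, 8, 10} ✓

{2, 3, 4, 6, 8, 10}


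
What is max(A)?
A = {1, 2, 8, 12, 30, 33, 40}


Set A = {1, 2, 8, 12, 30, 33, 40}
Elements in ascending order: 1, 2, 8, 12, 30, 33, 40
The largest element is 40.

40


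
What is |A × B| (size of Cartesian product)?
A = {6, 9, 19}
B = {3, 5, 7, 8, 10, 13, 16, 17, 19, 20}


Set A = {6, 9, 19} has 3 elements.
Set B = {3, 5, 7, 8, 10, 13, 16, 17, 19, 20} has 10 elements.
|A × B| = |A| × |B| = 3 × 10 = 30

30


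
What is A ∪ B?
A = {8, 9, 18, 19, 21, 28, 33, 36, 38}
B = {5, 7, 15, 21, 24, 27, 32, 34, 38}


Set A = {8, 9, 18, 19, 21, 28, 33, 36, 38}
Set B = {5, 7, 15, 21, 24, 27, 32, 34, 38}
A ∪ B includes all elements in either set.
Elements from A: {8, 9, 18, 19, 21, 28, 33, 36, 38}
Elements from B not already included: {5, 7, 15, 24, 27, 32, 34}
A ∪ B = {5, 7, 8, 9, 15, 18, 19, 21, 24, 27, 28, 32, 33, 34, 36, 38}

{5, 7, 8, 9, 15, 18, 19, 21, 24, 27, 28, 32, 33, 34, 36, 38}


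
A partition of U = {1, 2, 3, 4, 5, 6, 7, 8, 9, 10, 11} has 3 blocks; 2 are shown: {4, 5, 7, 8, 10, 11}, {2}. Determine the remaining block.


U = {1, 2, 3, 4, 5, 6, 7, 8, 9, 10, 11}
Shown blocks: {4, 5, 7, 8, 10, 11}, {2}
A partition's blocks are pairwise disjoint and cover U, so the missing block = U \ (union of shown blocks).
Union of shown blocks: {2, 4, 5, 7, 8, 10, 11}
Missing block = U \ (union) = {1, 3, 6, 9}

{1, 3, 6, 9}


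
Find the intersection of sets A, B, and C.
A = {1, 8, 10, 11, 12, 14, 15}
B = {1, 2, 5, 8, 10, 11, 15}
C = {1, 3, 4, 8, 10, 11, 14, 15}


Set A = {1, 8, 10, 11, 12, 14, 15}
Set B = {1, 2, 5, 8, 10, 11, 15}
Set C = {1, 3, 4, 8, 10, 11, 14, 15}
First, A ∩ B = {1, 8, 10, 11, 15}
Then, (A ∩ B) ∩ C = {1, 8, 10, 11, 15}

{1, 8, 10, 11, 15}


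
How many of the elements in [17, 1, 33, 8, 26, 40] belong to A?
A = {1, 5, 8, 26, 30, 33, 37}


Set A = {1, 5, 8, 26, 30, 33, 37}
Candidates: [17, 1, 33, 8, 26, 40]
Check each candidate:
17 ∉ A, 1 ∈ A, 33 ∈ A, 8 ∈ A, 26 ∈ A, 40 ∉ A
Count of candidates in A: 4

4


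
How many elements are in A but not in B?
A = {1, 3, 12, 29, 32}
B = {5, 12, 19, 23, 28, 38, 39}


Set A = {1, 3, 12, 29, 32}
Set B = {5, 12, 19, 23, 28, 38, 39}
A \ B = {1, 3, 29, 32}
|A \ B| = 4

4


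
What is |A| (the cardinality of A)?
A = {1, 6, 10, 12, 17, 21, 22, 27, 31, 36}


Set A = {1, 6, 10, 12, 17, 21, 22, 27, 31, 36}
Listing elements: 1, 6, 10, 12, 17, 21, 22, 27, 31, 36
Counting: 10 elements
|A| = 10

10


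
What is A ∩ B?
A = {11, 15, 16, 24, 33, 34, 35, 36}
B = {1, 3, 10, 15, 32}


Set A = {11, 15, 16, 24, 33, 34, 35, 36}
Set B = {1, 3, 10, 15, 32}
A ∩ B includes only elements in both sets.
Check each element of A against B:
11 ✗, 15 ✓, 16 ✗, 24 ✗, 33 ✗, 34 ✗, 35 ✗, 36 ✗
A ∩ B = {15}

{15}


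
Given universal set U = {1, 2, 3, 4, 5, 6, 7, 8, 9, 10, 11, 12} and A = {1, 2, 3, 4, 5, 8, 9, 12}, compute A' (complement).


Universal set U = {1, 2, 3, 4, 5, 6, 7, 8, 9, 10, 11, 12}
Set A = {1, 2, 3, 4, 5, 8, 9, 12}
A' = U \ A = elements in U but not in A
Checking each element of U:
1 (in A, exclude), 2 (in A, exclude), 3 (in A, exclude), 4 (in A, exclude), 5 (in A, exclude), 6 (not in A, include), 7 (not in A, include), 8 (in A, exclude), 9 (in A, exclude), 10 (not in A, include), 11 (not in A, include), 12 (in A, exclude)
A' = {6, 7, 10, 11}

{6, 7, 10, 11}


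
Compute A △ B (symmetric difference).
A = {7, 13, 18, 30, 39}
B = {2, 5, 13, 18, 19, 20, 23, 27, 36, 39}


Set A = {7, 13, 18, 30, 39}
Set B = {2, 5, 13, 18, 19, 20, 23, 27, 36, 39}
A △ B = (A \ B) ∪ (B \ A)
Elements in A but not B: {7, 30}
Elements in B but not A: {2, 5, 19, 20, 23, 27, 36}
A △ B = {2, 5, 7, 19, 20, 23, 27, 30, 36}

{2, 5, 7, 19, 20, 23, 27, 30, 36}


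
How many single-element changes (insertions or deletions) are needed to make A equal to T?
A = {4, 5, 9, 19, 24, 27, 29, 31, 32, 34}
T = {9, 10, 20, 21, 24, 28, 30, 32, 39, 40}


Set A = {4, 5, 9, 19, 24, 27, 29, 31, 32, 34}
Set T = {9, 10, 20, 21, 24, 28, 30, 32, 39, 40}
Elements to remove from A (in A, not in T): {4, 5, 19, 27, 29, 31, 34} → 7 removals
Elements to add to A (in T, not in A): {10, 20, 21, 28, 30, 39, 40} → 7 additions
Total edits = 7 + 7 = 14

14


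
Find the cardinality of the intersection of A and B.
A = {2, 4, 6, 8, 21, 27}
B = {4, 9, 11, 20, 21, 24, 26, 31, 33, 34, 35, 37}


Set A = {2, 4, 6, 8, 21, 27}
Set B = {4, 9, 11, 20, 21, 24, 26, 31, 33, 34, 35, 37}
A ∩ B = {4, 21}
|A ∩ B| = 2

2


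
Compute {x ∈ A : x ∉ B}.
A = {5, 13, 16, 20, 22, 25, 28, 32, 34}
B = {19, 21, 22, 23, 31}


Set A = {5, 13, 16, 20, 22, 25, 28, 32, 34}
Set B = {19, 21, 22, 23, 31}
Check each element of A against B:
5 ∉ B (include), 13 ∉ B (include), 16 ∉ B (include), 20 ∉ B (include), 22 ∈ B, 25 ∉ B (include), 28 ∉ B (include), 32 ∉ B (include), 34 ∉ B (include)
Elements of A not in B: {5, 13, 16, 20, 25, 28, 32, 34}

{5, 13, 16, 20, 25, 28, 32, 34}


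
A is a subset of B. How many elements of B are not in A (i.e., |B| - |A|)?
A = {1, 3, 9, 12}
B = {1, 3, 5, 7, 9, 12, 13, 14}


Set A = {1, 3, 9, 12}, |A| = 4
Set B = {1, 3, 5, 7, 9, 12, 13, 14}, |B| = 8
Since A ⊆ B: B \ A = {5, 7, 13, 14}
|B| - |A| = 8 - 4 = 4

4


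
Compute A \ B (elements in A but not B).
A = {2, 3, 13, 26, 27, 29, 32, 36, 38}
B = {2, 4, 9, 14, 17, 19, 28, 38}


Set A = {2, 3, 13, 26, 27, 29, 32, 36, 38}
Set B = {2, 4, 9, 14, 17, 19, 28, 38}
A \ B includes elements in A that are not in B.
Check each element of A:
2 (in B, remove), 3 (not in B, keep), 13 (not in B, keep), 26 (not in B, keep), 27 (not in B, keep), 29 (not in B, keep), 32 (not in B, keep), 36 (not in B, keep), 38 (in B, remove)
A \ B = {3, 13, 26, 27, 29, 32, 36}

{3, 13, 26, 27, 29, 32, 36}


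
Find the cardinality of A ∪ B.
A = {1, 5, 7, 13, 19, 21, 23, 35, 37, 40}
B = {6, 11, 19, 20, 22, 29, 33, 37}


Set A = {1, 5, 7, 13, 19, 21, 23, 35, 37, 40}, |A| = 10
Set B = {6, 11, 19, 20, 22, 29, 33, 37}, |B| = 8
A ∩ B = {19, 37}, |A ∩ B| = 2
|A ∪ B| = |A| + |B| - |A ∩ B| = 10 + 8 - 2 = 16

16


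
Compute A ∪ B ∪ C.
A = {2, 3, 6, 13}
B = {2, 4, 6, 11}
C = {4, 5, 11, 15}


Set A = {2, 3, 6, 13}
Set B = {2, 4, 6, 11}
Set C = {4, 5, 11, 15}
First, A ∪ B = {2, 3, 4, 6, 11, 13}
Then, (A ∪ B) ∪ C = {2, 3, 4, 5, 6, 11, 13, 15}

{2, 3, 4, 5, 6, 11, 13, 15}


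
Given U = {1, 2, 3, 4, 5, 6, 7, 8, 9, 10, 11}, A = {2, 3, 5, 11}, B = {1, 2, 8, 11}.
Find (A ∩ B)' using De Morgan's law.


U = {1, 2, 3, 4, 5, 6, 7, 8, 9, 10, 11}
A = {2, 3, 5, 11}, B = {1, 2, 8, 11}
A ∩ B = {2, 11}
(A ∩ B)' = U \ (A ∩ B) = {1, 3, 4, 5, 6, 7, 8, 9, 10}
Verification via A' ∪ B': A' = {1, 4, 6, 7, 8, 9, 10}, B' = {3, 4, 5, 6, 7, 9, 10}
A' ∪ B' = {1, 3, 4, 5, 6, 7, 8, 9, 10} ✓

{1, 3, 4, 5, 6, 7, 8, 9, 10}


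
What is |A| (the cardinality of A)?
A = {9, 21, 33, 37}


Set A = {9, 21, 33, 37}
Listing elements: 9, 21, 33, 37
Counting: 4 elements
|A| = 4

4


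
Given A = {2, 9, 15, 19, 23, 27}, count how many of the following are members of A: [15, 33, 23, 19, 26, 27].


Set A = {2, 9, 15, 19, 23, 27}
Candidates: [15, 33, 23, 19, 26, 27]
Check each candidate:
15 ∈ A, 33 ∉ A, 23 ∈ A, 19 ∈ A, 26 ∉ A, 27 ∈ A
Count of candidates in A: 4

4


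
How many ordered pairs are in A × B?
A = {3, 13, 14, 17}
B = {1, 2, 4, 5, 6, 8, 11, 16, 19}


Set A = {3, 13, 14, 17} has 4 elements.
Set B = {1, 2, 4, 5, 6, 8, 11, 16, 19} has 9 elements.
|A × B| = |A| × |B| = 4 × 9 = 36

36


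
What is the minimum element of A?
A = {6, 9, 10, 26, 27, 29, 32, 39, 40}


Set A = {6, 9, 10, 26, 27, 29, 32, 39, 40}
Elements in ascending order: 6, 9, 10, 26, 27, 29, 32, 39, 40
The smallest element is 6.

6


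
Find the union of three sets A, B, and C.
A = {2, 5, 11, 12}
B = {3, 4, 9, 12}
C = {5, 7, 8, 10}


Set A = {2, 5, 11, 12}
Set B = {3, 4, 9, 12}
Set C = {5, 7, 8, 10}
First, A ∪ B = {2, 3, 4, 5, 9, 11, 12}
Then, (A ∪ B) ∪ C = {2, 3, 4, 5, 7, 8, 9, 10, 11, 12}

{2, 3, 4, 5, 7, 8, 9, 10, 11, 12}


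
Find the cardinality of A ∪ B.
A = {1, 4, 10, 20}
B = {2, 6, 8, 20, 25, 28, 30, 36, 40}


Set A = {1, 4, 10, 20}, |A| = 4
Set B = {2, 6, 8, 20, 25, 28, 30, 36, 40}, |B| = 9
A ∩ B = {20}, |A ∩ B| = 1
|A ∪ B| = |A| + |B| - |A ∩ B| = 4 + 9 - 1 = 12

12


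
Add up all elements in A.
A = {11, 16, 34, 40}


Set A = {11, 16, 34, 40}
Sum = 11 + 16 + 34 + 40 = 101

101


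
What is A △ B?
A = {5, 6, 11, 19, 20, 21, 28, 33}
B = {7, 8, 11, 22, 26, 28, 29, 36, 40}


Set A = {5, 6, 11, 19, 20, 21, 28, 33}
Set B = {7, 8, 11, 22, 26, 28, 29, 36, 40}
A △ B = (A \ B) ∪ (B \ A)
Elements in A but not B: {5, 6, 19, 20, 21, 33}
Elements in B but not A: {7, 8, 22, 26, 29, 36, 40}
A △ B = {5, 6, 7, 8, 19, 20, 21, 22, 26, 29, 33, 36, 40}

{5, 6, 7, 8, 19, 20, 21, 22, 26, 29, 33, 36, 40}


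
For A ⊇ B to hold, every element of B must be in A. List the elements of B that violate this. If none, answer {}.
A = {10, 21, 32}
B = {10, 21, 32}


Set A = {10, 21, 32}
Set B = {10, 21, 32}
Check each element of B against A:
10 ∈ A, 21 ∈ A, 32 ∈ A
Elements of B not in A: {}

{}


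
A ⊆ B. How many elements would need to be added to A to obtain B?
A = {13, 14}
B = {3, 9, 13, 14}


Set A = {13, 14}, |A| = 2
Set B = {3, 9, 13, 14}, |B| = 4
Since A ⊆ B: B \ A = {3, 9}
|B| - |A| = 4 - 2 = 2

2


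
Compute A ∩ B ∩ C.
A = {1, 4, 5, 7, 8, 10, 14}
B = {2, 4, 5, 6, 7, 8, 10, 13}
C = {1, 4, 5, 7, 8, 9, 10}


Set A = {1, 4, 5, 7, 8, 10, 14}
Set B = {2, 4, 5, 6, 7, 8, 10, 13}
Set C = {1, 4, 5, 7, 8, 9, 10}
First, A ∩ B = {4, 5, 7, 8, 10}
Then, (A ∩ B) ∩ C = {4, 5, 7, 8, 10}

{4, 5, 7, 8, 10}


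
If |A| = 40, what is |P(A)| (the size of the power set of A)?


The set has 40 elements.
The power set contains all possible subsets.
|P(A)| = 2^|A| = 2^40 = 1099511627776

1099511627776


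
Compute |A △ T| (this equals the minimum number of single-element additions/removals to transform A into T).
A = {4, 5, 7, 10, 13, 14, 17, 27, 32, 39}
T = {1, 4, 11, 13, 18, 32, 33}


Set A = {4, 5, 7, 10, 13, 14, 17, 27, 32, 39}
Set T = {1, 4, 11, 13, 18, 32, 33}
Elements to remove from A (in A, not in T): {5, 7, 10, 14, 17, 27, 39} → 7 removals
Elements to add to A (in T, not in A): {1, 11, 18, 33} → 4 additions
Total edits = 7 + 4 = 11

11


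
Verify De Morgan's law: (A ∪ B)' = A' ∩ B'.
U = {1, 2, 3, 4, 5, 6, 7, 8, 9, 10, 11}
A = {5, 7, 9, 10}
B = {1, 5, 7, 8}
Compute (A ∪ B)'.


U = {1, 2, 3, 4, 5, 6, 7, 8, 9, 10, 11}
A = {5, 7, 9, 10}, B = {1, 5, 7, 8}
A ∪ B = {1, 5, 7, 8, 9, 10}
(A ∪ B)' = U \ (A ∪ B) = {2, 3, 4, 6, 11}
Verification via A' ∩ B': A' = {1, 2, 3, 4, 6, 8, 11}, B' = {2, 3, 4, 6, 9, 10, 11}
A' ∩ B' = {2, 3, 4, 6, 11} ✓

{2, 3, 4, 6, 11}


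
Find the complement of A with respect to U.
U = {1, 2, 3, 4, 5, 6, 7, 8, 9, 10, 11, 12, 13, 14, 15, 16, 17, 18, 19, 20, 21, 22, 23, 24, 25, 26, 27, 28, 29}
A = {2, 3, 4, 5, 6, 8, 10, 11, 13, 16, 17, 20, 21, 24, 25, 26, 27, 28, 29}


Universal set U = {1, 2, 3, 4, 5, 6, 7, 8, 9, 10, 11, 12, 13, 14, 15, 16, 17, 18, 19, 20, 21, 22, 23, 24, 25, 26, 27, 28, 29}
Set A = {2, 3, 4, 5, 6, 8, 10, 11, 13, 16, 17, 20, 21, 24, 25, 26, 27, 28, 29}
A' = U \ A = elements in U but not in A
Checking each element of U:
1 (not in A, include), 2 (in A, exclude), 3 (in A, exclude), 4 (in A, exclude), 5 (in A, exclude), 6 (in A, exclude), 7 (not in A, include), 8 (in A, exclude), 9 (not in A, include), 10 (in A, exclude), 11 (in A, exclude), 12 (not in A, include), 13 (in A, exclude), 14 (not in A, include), 15 (not in A, include), 16 (in A, exclude), 17 (in A, exclude), 18 (not in A, include), 19 (not in A, include), 20 (in A, exclude), 21 (in A, exclude), 22 (not in A, include), 23 (not in A, include), 24 (in A, exclude), 25 (in A, exclude), 26 (in A, exclude), 27 (in A, exclude), 28 (in A, exclude), 29 (in A, exclude)
A' = {1, 7, 9, 12, 14, 15, 18, 19, 22, 23}

{1, 7, 9, 12, 14, 15, 18, 19, 22, 23}


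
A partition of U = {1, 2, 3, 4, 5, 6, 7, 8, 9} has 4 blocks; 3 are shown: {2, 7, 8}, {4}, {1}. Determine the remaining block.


U = {1, 2, 3, 4, 5, 6, 7, 8, 9}
Shown blocks: {2, 7, 8}, {4}, {1}
A partition's blocks are pairwise disjoint and cover U, so the missing block = U \ (union of shown blocks).
Union of shown blocks: {1, 2, 4, 7, 8}
Missing block = U \ (union) = {3, 5, 6, 9}

{3, 5, 6, 9}


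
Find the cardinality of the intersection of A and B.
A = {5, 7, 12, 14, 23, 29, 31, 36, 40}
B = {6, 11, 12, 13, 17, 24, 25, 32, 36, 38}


Set A = {5, 7, 12, 14, 23, 29, 31, 36, 40}
Set B = {6, 11, 12, 13, 17, 24, 25, 32, 36, 38}
A ∩ B = {12, 36}
|A ∩ B| = 2

2


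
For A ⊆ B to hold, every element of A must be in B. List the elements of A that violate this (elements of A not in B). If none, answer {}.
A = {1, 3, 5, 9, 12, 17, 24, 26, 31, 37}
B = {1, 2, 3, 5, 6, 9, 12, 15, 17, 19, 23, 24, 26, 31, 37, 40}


Set A = {1, 3, 5, 9, 12, 17, 24, 26, 31, 37}
Set B = {1, 2, 3, 5, 6, 9, 12, 15, 17, 19, 23, 24, 26, 31, 37, 40}
Check each element of A against B:
1 ∈ B, 3 ∈ B, 5 ∈ B, 9 ∈ B, 12 ∈ B, 17 ∈ B, 24 ∈ B, 26 ∈ B, 31 ∈ B, 37 ∈ B
Elements of A not in B: {}

{}


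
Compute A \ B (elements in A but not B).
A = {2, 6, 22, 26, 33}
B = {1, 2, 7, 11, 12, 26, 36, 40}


Set A = {2, 6, 22, 26, 33}
Set B = {1, 2, 7, 11, 12, 26, 36, 40}
A \ B includes elements in A that are not in B.
Check each element of A:
2 (in B, remove), 6 (not in B, keep), 22 (not in B, keep), 26 (in B, remove), 33 (not in B, keep)
A \ B = {6, 22, 33}

{6, 22, 33}


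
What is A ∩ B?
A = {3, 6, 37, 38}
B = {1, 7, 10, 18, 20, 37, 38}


Set A = {3, 6, 37, 38}
Set B = {1, 7, 10, 18, 20, 37, 38}
A ∩ B includes only elements in both sets.
Check each element of A against B:
3 ✗, 6 ✗, 37 ✓, 38 ✓
A ∩ B = {37, 38}

{37, 38}


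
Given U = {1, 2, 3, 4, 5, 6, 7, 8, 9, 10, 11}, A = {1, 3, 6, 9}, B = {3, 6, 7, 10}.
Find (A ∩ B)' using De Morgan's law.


U = {1, 2, 3, 4, 5, 6, 7, 8, 9, 10, 11}
A = {1, 3, 6, 9}, B = {3, 6, 7, 10}
A ∩ B = {3, 6}
(A ∩ B)' = U \ (A ∩ B) = {1, 2, 4, 5, 7, 8, 9, 10, 11}
Verification via A' ∪ B': A' = {2, 4, 5, 7, 8, 10, 11}, B' = {1, 2, 4, 5, 8, 9, 11}
A' ∪ B' = {1, 2, 4, 5, 7, 8, 9, 10, 11} ✓

{1, 2, 4, 5, 7, 8, 9, 10, 11}


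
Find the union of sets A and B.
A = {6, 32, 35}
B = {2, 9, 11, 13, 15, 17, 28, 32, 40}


Set A = {6, 32, 35}
Set B = {2, 9, 11, 13, 15, 17, 28, 32, 40}
A ∪ B includes all elements in either set.
Elements from A: {6, 32, 35}
Elements from B not already included: {2, 9, 11, 13, 15, 17, 28, 40}
A ∪ B = {2, 6, 9, 11, 13, 15, 17, 28, 32, 35, 40}

{2, 6, 9, 11, 13, 15, 17, 28, 32, 35, 40}


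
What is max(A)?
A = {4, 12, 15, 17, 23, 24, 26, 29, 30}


Set A = {4, 12, 15, 17, 23, 24, 26, 29, 30}
Elements in ascending order: 4, 12, 15, 17, 23, 24, 26, 29, 30
The largest element is 30.

30


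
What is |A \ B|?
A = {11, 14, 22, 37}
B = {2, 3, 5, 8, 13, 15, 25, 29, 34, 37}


Set A = {11, 14, 22, 37}
Set B = {2, 3, 5, 8, 13, 15, 25, 29, 34, 37}
A \ B = {11, 14, 22}
|A \ B| = 3

3


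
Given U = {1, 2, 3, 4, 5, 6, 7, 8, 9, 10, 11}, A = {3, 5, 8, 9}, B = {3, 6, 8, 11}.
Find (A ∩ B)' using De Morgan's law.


U = {1, 2, 3, 4, 5, 6, 7, 8, 9, 10, 11}
A = {3, 5, 8, 9}, B = {3, 6, 8, 11}
A ∩ B = {3, 8}
(A ∩ B)' = U \ (A ∩ B) = {1, 2, 4, 5, 6, 7, 9, 10, 11}
Verification via A' ∪ B': A' = {1, 2, 4, 6, 7, 10, 11}, B' = {1, 2, 4, 5, 7, 9, 10}
A' ∪ B' = {1, 2, 4, 5, 6, 7, 9, 10, 11} ✓

{1, 2, 4, 5, 6, 7, 9, 10, 11}


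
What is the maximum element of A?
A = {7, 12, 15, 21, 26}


Set A = {7, 12, 15, 21, 26}
Elements in ascending order: 7, 12, 15, 21, 26
The largest element is 26.

26


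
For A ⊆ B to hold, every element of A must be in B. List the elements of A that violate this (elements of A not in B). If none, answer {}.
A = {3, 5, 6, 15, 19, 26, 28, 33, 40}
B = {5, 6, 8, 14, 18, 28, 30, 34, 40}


Set A = {3, 5, 6, 15, 19, 26, 28, 33, 40}
Set B = {5, 6, 8, 14, 18, 28, 30, 34, 40}
Check each element of A against B:
3 ∉ B (include), 5 ∈ B, 6 ∈ B, 15 ∉ B (include), 19 ∉ B (include), 26 ∉ B (include), 28 ∈ B, 33 ∉ B (include), 40 ∈ B
Elements of A not in B: {3, 15, 19, 26, 33}

{3, 15, 19, 26, 33}


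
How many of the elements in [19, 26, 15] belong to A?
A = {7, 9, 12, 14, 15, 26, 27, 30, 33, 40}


Set A = {7, 9, 12, 14, 15, 26, 27, 30, 33, 40}
Candidates: [19, 26, 15]
Check each candidate:
19 ∉ A, 26 ∈ A, 15 ∈ A
Count of candidates in A: 2

2


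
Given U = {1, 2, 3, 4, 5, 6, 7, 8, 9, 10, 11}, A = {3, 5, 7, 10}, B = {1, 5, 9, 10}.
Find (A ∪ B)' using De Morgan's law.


U = {1, 2, 3, 4, 5, 6, 7, 8, 9, 10, 11}
A = {3, 5, 7, 10}, B = {1, 5, 9, 10}
A ∪ B = {1, 3, 5, 7, 9, 10}
(A ∪ B)' = U \ (A ∪ B) = {2, 4, 6, 8, 11}
Verification via A' ∩ B': A' = {1, 2, 4, 6, 8, 9, 11}, B' = {2, 3, 4, 6, 7, 8, 11}
A' ∩ B' = {2, 4, 6, 8, 11} ✓

{2, 4, 6, 8, 11}


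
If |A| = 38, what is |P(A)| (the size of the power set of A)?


The set has 38 elements.
The power set contains all possible subsets.
|P(A)| = 2^|A| = 2^38 = 274877906944

274877906944


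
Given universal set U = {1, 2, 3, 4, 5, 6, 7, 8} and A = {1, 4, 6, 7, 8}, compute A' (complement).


Universal set U = {1, 2, 3, 4, 5, 6, 7, 8}
Set A = {1, 4, 6, 7, 8}
A' = U \ A = elements in U but not in A
Checking each element of U:
1 (in A, exclude), 2 (not in A, include), 3 (not in A, include), 4 (in A, exclude), 5 (not in A, include), 6 (in A, exclude), 7 (in A, exclude), 8 (in A, exclude)
A' = {2, 3, 5}

{2, 3, 5}


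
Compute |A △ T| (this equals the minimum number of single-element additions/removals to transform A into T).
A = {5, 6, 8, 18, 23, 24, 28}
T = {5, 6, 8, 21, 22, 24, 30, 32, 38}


Set A = {5, 6, 8, 18, 23, 24, 28}
Set T = {5, 6, 8, 21, 22, 24, 30, 32, 38}
Elements to remove from A (in A, not in T): {18, 23, 28} → 3 removals
Elements to add to A (in T, not in A): {21, 22, 30, 32, 38} → 5 additions
Total edits = 3 + 5 = 8

8


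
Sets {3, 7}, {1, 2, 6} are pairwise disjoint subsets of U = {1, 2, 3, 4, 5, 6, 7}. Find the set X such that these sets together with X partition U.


U = {1, 2, 3, 4, 5, 6, 7}
Shown blocks: {3, 7}, {1, 2, 6}
A partition's blocks are pairwise disjoint and cover U, so the missing block = U \ (union of shown blocks).
Union of shown blocks: {1, 2, 3, 6, 7}
Missing block = U \ (union) = {4, 5}

{4, 5}


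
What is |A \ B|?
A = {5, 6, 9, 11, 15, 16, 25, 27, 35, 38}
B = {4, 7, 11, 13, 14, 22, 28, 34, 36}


Set A = {5, 6, 9, 11, 15, 16, 25, 27, 35, 38}
Set B = {4, 7, 11, 13, 14, 22, 28, 34, 36}
A \ B = {5, 6, 9, 15, 16, 25, 27, 35, 38}
|A \ B| = 9

9


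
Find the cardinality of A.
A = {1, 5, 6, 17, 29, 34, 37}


Set A = {1, 5, 6, 17, 29, 34, 37}
Listing elements: 1, 5, 6, 17, 29, 34, 37
Counting: 7 elements
|A| = 7

7


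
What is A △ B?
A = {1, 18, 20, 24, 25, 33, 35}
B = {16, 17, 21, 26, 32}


Set A = {1, 18, 20, 24, 25, 33, 35}
Set B = {16, 17, 21, 26, 32}
A △ B = (A \ B) ∪ (B \ A)
Elements in A but not B: {1, 18, 20, 24, 25, 33, 35}
Elements in B but not A: {16, 17, 21, 26, 32}
A △ B = {1, 16, 17, 18, 20, 21, 24, 25, 26, 32, 33, 35}

{1, 16, 17, 18, 20, 21, 24, 25, 26, 32, 33, 35}


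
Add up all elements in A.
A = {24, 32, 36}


Set A = {24, 32, 36}
Sum = 24 + 32 + 36 = 92

92


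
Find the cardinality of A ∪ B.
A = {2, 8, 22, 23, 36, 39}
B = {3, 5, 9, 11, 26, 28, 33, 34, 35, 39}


Set A = {2, 8, 22, 23, 36, 39}, |A| = 6
Set B = {3, 5, 9, 11, 26, 28, 33, 34, 35, 39}, |B| = 10
A ∩ B = {39}, |A ∩ B| = 1
|A ∪ B| = |A| + |B| - |A ∩ B| = 6 + 10 - 1 = 15

15


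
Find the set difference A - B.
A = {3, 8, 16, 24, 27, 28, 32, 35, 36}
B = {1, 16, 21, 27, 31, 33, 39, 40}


Set A = {3, 8, 16, 24, 27, 28, 32, 35, 36}
Set B = {1, 16, 21, 27, 31, 33, 39, 40}
A \ B includes elements in A that are not in B.
Check each element of A:
3 (not in B, keep), 8 (not in B, keep), 16 (in B, remove), 24 (not in B, keep), 27 (in B, remove), 28 (not in B, keep), 32 (not in B, keep), 35 (not in B, keep), 36 (not in B, keep)
A \ B = {3, 8, 24, 28, 32, 35, 36}

{3, 8, 24, 28, 32, 35, 36}


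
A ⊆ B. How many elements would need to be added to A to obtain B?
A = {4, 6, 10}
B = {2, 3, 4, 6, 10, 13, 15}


Set A = {4, 6, 10}, |A| = 3
Set B = {2, 3, 4, 6, 10, 13, 15}, |B| = 7
Since A ⊆ B: B \ A = {2, 3, 13, 15}
|B| - |A| = 7 - 3 = 4

4


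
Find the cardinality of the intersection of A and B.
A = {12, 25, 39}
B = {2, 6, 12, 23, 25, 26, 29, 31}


Set A = {12, 25, 39}
Set B = {2, 6, 12, 23, 25, 26, 29, 31}
A ∩ B = {12, 25}
|A ∩ B| = 2

2


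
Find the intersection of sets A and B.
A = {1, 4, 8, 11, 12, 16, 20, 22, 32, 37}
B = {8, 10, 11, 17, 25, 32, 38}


Set A = {1, 4, 8, 11, 12, 16, 20, 22, 32, 37}
Set B = {8, 10, 11, 17, 25, 32, 38}
A ∩ B includes only elements in both sets.
Check each element of A against B:
1 ✗, 4 ✗, 8 ✓, 11 ✓, 12 ✗, 16 ✗, 20 ✗, 22 ✗, 32 ✓, 37 ✗
A ∩ B = {8, 11, 32}

{8, 11, 32}


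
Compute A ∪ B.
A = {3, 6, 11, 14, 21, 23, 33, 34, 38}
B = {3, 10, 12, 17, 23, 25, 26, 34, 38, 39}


Set A = {3, 6, 11, 14, 21, 23, 33, 34, 38}
Set B = {3, 10, 12, 17, 23, 25, 26, 34, 38, 39}
A ∪ B includes all elements in either set.
Elements from A: {3, 6, 11, 14, 21, 23, 33, 34, 38}
Elements from B not already included: {10, 12, 17, 25, 26, 39}
A ∪ B = {3, 6, 10, 11, 12, 14, 17, 21, 23, 25, 26, 33, 34, 38, 39}

{3, 6, 10, 11, 12, 14, 17, 21, 23, 25, 26, 33, 34, 38, 39}


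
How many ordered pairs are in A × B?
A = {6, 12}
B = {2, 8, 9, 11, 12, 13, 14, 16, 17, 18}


Set A = {6, 12} has 2 elements.
Set B = {2, 8, 9, 11, 12, 13, 14, 16, 17, 18} has 10 elements.
|A × B| = |A| × |B| = 2 × 10 = 20

20


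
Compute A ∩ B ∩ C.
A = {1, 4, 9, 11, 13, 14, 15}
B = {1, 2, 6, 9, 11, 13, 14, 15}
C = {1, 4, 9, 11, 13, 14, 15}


Set A = {1, 4, 9, 11, 13, 14, 15}
Set B = {1, 2, 6, 9, 11, 13, 14, 15}
Set C = {1, 4, 9, 11, 13, 14, 15}
First, A ∩ B = {1, 9, 11, 13, 14, 15}
Then, (A ∩ B) ∩ C = {1, 9, 11, 13, 14, 15}

{1, 9, 11, 13, 14, 15}


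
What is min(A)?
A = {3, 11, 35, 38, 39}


Set A = {3, 11, 35, 38, 39}
Elements in ascending order: 3, 11, 35, 38, 39
The smallest element is 3.

3


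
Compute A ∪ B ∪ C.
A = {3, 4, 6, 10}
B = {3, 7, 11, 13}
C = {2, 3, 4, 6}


Set A = {3, 4, 6, 10}
Set B = {3, 7, 11, 13}
Set C = {2, 3, 4, 6}
First, A ∪ B = {3, 4, 6, 7, 10, 11, 13}
Then, (A ∪ B) ∪ C = {2, 3, 4, 6, 7, 10, 11, 13}

{2, 3, 4, 6, 7, 10, 11, 13}


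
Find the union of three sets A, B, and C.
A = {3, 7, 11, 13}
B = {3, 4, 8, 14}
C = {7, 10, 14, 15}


Set A = {3, 7, 11, 13}
Set B = {3, 4, 8, 14}
Set C = {7, 10, 14, 15}
First, A ∪ B = {3, 4, 7, 8, 11, 13, 14}
Then, (A ∪ B) ∪ C = {3, 4, 7, 8, 10, 11, 13, 14, 15}

{3, 4, 7, 8, 10, 11, 13, 14, 15}
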